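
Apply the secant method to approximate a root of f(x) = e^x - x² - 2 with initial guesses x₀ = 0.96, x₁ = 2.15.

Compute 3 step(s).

f(x) = e^x - x² - 2
x₀ = 0.96, x₁ = 2.15

Secant formula: x_{n+1} = x_n - f(x_n)(x_n - x_{n-1})/(f(x_n) - f(x_{n-1}))

Iteration 1:
  f(0.960000) = -0.309904
  f(2.150000) = 1.962358
  x_2 = 2.150000 - 1.962358×(2.150000 - 0.960000)/(1.962358 - (-0.309904))
       = 1.122299
Iteration 2:
  f(2.150000) = 1.962358
  f(1.122299) = -0.187647
  x_3 = 1.122299 - (-0.187647)×(1.122299 - 2.150000)/(-0.187647 - 1.962358)
       = 1.211994
Iteration 3:
  f(1.122299) = -0.187647
  f(1.211994) = -0.108751
  x_4 = 1.211994 - (-0.108751)×(1.211994 - 1.122299)/(-0.108751 - (-0.187647))
       = 1.335632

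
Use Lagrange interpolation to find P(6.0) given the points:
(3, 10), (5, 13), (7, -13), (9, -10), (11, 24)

Lagrange interpolation formula:
P(x) = Σ yᵢ × Lᵢ(x)
where Lᵢ(x) = Π_{j≠i} (x - xⱼ)/(xᵢ - xⱼ)

L_0(6.0) = (6.0 - 5)/(3 - 5) × (6.0 - 7)/(3 - 7) × (6.0 - 9)/(3 - 9) × (6.0 - 11)/(3 - 11) = -0.039062
L_1(6.0) = (6.0 - 3)/(5 - 3) × (6.0 - 7)/(5 - 7) × (6.0 - 9)/(5 - 9) × (6.0 - 11)/(5 - 11) = 0.468750
L_2(6.0) = (6.0 - 3)/(7 - 3) × (6.0 - 5)/(7 - 5) × (6.0 - 9)/(7 - 9) × (6.0 - 11)/(7 - 11) = 0.703125
L_3(6.0) = (6.0 - 3)/(9 - 3) × (6.0 - 5)/(9 - 5) × (6.0 - 7)/(9 - 7) × (6.0 - 11)/(9 - 11) = -0.156250
L_4(6.0) = (6.0 - 3)/(11 - 3) × (6.0 - 5)/(11 - 5) × (6.0 - 7)/(11 - 7) × (6.0 - 9)/(11 - 9) = 0.023438

P(6.0) = 10×L_0(6.0) + 13×L_1(6.0) + (-13)×L_2(6.0) + (-10)×L_3(6.0) + 24×L_4(6.0)
P(6.0) = -1.312500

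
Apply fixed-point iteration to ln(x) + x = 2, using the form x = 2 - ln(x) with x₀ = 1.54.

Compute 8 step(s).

Equation: ln(x) + x = 2
Fixed-point form: x = 2 - ln(x)
x₀ = 1.54

x_1 = g(1.540000) = 1.568218
x_2 = g(1.568218) = 1.550060
x_3 = g(1.550060) = 1.561706
x_4 = g(1.561706) = 1.554221
x_5 = g(1.554221) = 1.559025
x_6 = g(1.559025) = 1.555939
x_7 = g(1.555939) = 1.557921
x_8 = g(1.557921) = 1.556648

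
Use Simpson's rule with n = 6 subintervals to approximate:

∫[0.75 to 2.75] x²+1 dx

f(x) = x²+1
a = 0.75, b = 2.75, n = 6
h = (b - a)/n = 0.333333

Simpson's rule: (h/3)[f(x₀) + 4f(x₁) + 2f(x₂) + ... + f(xₙ)]

x_0 = 0.7500, f(x_0) = 1.562500, coefficient = 1
x_1 = 1.0833, f(x_1) = 2.173611, coefficient = 4
x_2 = 1.4167, f(x_2) = 3.006944, coefficient = 2
x_3 = 1.7500, f(x_3) = 4.062500, coefficient = 4
x_4 = 2.0833, f(x_4) = 5.340278, coefficient = 2
x_5 = 2.4167, f(x_5) = 6.840278, coefficient = 4
x_6 = 2.7500, f(x_6) = 8.562500, coefficient = 1

I ≈ (0.333333/3) × 79.125000 = 8.791667
Exact value: 8.791667
Error: 0.000000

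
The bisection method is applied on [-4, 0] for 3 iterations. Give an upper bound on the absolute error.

Bisection error bound: |error| ≤ (b-a)/2^n
|error| ≤ (0 - (-4))/2^3 = 4/2^3
|error| ≤ 0.5000000000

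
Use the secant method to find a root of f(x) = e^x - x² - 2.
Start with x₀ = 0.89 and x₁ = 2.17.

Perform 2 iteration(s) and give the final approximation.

f(x) = e^x - x² - 2
x₀ = 0.89, x₁ = 2.17

Secant formula: x_{n+1} = x_n - f(x_n)(x_n - x_{n-1})/(f(x_n) - f(x_{n-1}))

Iteration 1:
  f(0.890000) = -0.356970
  f(2.170000) = 2.049384
  x_2 = 2.170000 - 2.049384×(2.170000 - 0.890000)/(2.049384 - (-0.356970))
       = 1.079881
Iteration 2:
  f(2.170000) = 2.049384
  f(1.079881) = -0.221813
  x_3 = 1.079881 - (-0.221813)×(1.079881 - 2.170000)/(-0.221813 - 2.049384)
       = 1.186346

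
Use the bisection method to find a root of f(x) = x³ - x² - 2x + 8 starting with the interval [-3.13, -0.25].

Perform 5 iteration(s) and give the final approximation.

f(x) = x³ - x² - 2x + 8
Initial interval: [-3.13, -0.25]

Iteration 1:
  c_1 = (-3.130000 + (-0.250000))/2 = -1.690000
  f(c_1) = f(-1.690000) = 3.697091
  f(a) × f(c) < 0, new interval: [-3.130000, -1.690000]
Iteration 2:
  c_2 = (-3.130000 + (-1.690000))/2 = -2.410000
  f(c_2) = f(-2.410000) = -6.985621
  f(a) × f(c) ≥ 0, new interval: [-2.410000, -1.690000]
Iteration 3:
  c_3 = (-2.410000 + (-1.690000))/2 = -2.050000
  f(c_3) = f(-2.050000) = -0.717625
  f(a) × f(c) ≥ 0, new interval: [-2.050000, -1.690000]
Iteration 4:
  c_4 = (-2.050000 + (-1.690000))/2 = -1.870000
  f(c_4) = f(-1.870000) = 1.703897
  f(a) × f(c) < 0, new interval: [-2.050000, -1.870000]
Iteration 5:
  c_5 = (-2.050000 + (-1.870000))/2 = -1.960000
  f(c_5) = f(-1.960000) = 0.548864
  f(a) × f(c) < 0, new interval: [-2.050000, -1.960000]

After 5 iteration(s), the approximation is c_5 = -1.960000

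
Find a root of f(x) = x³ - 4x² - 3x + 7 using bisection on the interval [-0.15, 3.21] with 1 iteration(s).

f(x) = x³ - 4x² - 3x + 7
Initial interval: [-0.15, 3.21]

Iteration 1:
  c_1 = (-0.150000 + 3.210000)/2 = 1.530000
  f(c_1) = f(1.530000) = -3.372023
  f(a) × f(c) < 0, new interval: [-0.150000, 1.530000]

After 1 iteration(s), the approximation is c_1 = 1.530000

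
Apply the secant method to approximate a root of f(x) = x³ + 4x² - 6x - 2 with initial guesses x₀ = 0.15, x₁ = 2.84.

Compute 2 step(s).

f(x) = x³ + 4x² - 6x - 2
x₀ = 0.15, x₁ = 2.84

Secant formula: x_{n+1} = x_n - f(x_n)(x_n - x_{n-1})/(f(x_n) - f(x_{n-1}))

Iteration 1:
  f(0.150000) = -2.806625
  f(2.840000) = 36.128704
  x_2 = 2.840000 - 36.128704×(2.840000 - 0.150000)/(36.128704 - (-2.806625))
       = 0.343907
Iteration 2:
  f(2.840000) = 36.128704
  f(0.343907) = -3.549678
  x_3 = 0.343907 - (-3.549678)×(0.343907 - 2.840000)/(-3.549678 - 36.128704)
       = 0.567210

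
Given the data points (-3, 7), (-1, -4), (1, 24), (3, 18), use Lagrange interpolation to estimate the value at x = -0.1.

Lagrange interpolation formula:
P(x) = Σ yᵢ × Lᵢ(x)
where Lᵢ(x) = Π_{j≠i} (x - xⱼ)/(xᵢ - xⱼ)

L_0(-0.1) = (-0.1 - (-1))/(-3 - (-1)) × (-0.1 - 1)/(-3 - 1) × (-0.1 - 3)/(-3 - 3) = -0.063938
L_1(-0.1) = (-0.1 - (-3))/(-1 - (-3)) × (-0.1 - 1)/(-1 - 1) × (-0.1 - 3)/(-1 - 3) = 0.618062
L_2(-0.1) = (-0.1 - (-3))/(1 - (-3)) × (-0.1 - (-1))/(1 - (-1)) × (-0.1 - 3)/(1 - 3) = 0.505687
L_3(-0.1) = (-0.1 - (-3))/(3 - (-3)) × (-0.1 - (-1))/(3 - (-1)) × (-0.1 - 1)/(3 - 1) = -0.059813

P(-0.1) = 7×L_0(-0.1) + (-4)×L_1(-0.1) + 24×L_2(-0.1) + 18×L_3(-0.1)
P(-0.1) = 8.140062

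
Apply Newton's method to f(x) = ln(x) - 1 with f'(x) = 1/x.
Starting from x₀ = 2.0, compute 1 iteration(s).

f(x) = ln(x) - 1
f'(x) = 1/x
x₀ = 2.0

Newton-Raphson formula: x_{n+1} = x_n - f(x_n)/f'(x_n)

Iteration 1:
  f(2.000000) = -0.306853
  f'(2.000000) = 0.500000
  x_1 = 2.000000 - (-0.306853)/0.500000 = 2.613706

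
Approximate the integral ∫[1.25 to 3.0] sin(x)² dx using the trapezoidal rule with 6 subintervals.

f(x) = sin(x)²
a = 1.25, b = 3.0, n = 6
h = (b - a)/n = 0.291667

Trapezoidal rule: (h/2)[f(x₀) + 2f(x₁) + 2f(x₂) + ... + f(xₙ)]

x_0 = 1.2500, f(x_0) = 0.900572, coefficient = 1
x_1 = 1.5417, f(x_1) = 0.999152, coefficient = 2
x_2 = 1.8333, f(x_2) = 0.932643, coefficient = 2
x_3 = 2.1250, f(x_3) = 0.723044, coefficient = 2
x_4 = 2.4167, f(x_4) = 0.439675, coefficient = 2
x_5 = 2.7083, f(x_5) = 0.176258, coefficient = 2
x_6 = 3.0000, f(x_6) = 0.019915, coefficient = 1

I ≈ (0.291667/2) × 7.462031 = 1.088213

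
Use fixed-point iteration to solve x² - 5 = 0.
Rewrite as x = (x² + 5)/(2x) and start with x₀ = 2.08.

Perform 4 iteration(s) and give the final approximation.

Equation: x² - 5 = 0
Fixed-point form: x = (x² + 5)/(2x)
x₀ = 2.08

x_1 = g(2.080000) = 2.241923
x_2 = g(2.241923) = 2.236076
x_3 = g(2.236076) = 2.236068
x_4 = g(2.236068) = 2.236068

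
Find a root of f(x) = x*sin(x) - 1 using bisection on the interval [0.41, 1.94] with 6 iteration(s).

f(x) = x*sin(x) - 1
Initial interval: [0.41, 1.94]

Iteration 1:
  c_1 = (0.410000 + 1.940000)/2 = 1.175000
  f(c_1) = f(1.175000) = 0.084161
  f(a) × f(c) < 0, new interval: [0.410000, 1.175000]
Iteration 2:
  c_2 = (0.410000 + 1.175000)/2 = 0.792500
  f(c_2) = f(0.792500) = -0.435652
  f(a) × f(c) ≥ 0, new interval: [0.792500, 1.175000]
Iteration 3:
  c_3 = (0.792500 + 1.175000)/2 = 0.983750
  f(c_3) = f(0.983750) = -0.180949
  f(a) × f(c) ≥ 0, new interval: [0.983750, 1.175000]
Iteration 4:
  c_4 = (0.983750 + 1.175000)/2 = 1.079375
  f(c_4) = f(1.079375) = -0.048355
  f(a) × f(c) ≥ 0, new interval: [1.079375, 1.175000]
Iteration 5:
  c_5 = (1.079375 + 1.175000)/2 = 1.127188
  f(c_5) = f(1.127188) = 0.018085
  f(a) × f(c) < 0, new interval: [1.079375, 1.127188]
Iteration 6:
  c_6 = (1.079375 + 1.127188)/2 = 1.103281
  f(c_6) = f(1.103281) = -0.015111
  f(a) × f(c) ≥ 0, new interval: [1.103281, 1.127188]

After 6 iteration(s), the approximation is c_6 = 1.103281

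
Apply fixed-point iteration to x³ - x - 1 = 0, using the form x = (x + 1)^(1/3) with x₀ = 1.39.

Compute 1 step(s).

Equation: x³ - x - 1 = 0
Fixed-point form: x = (x + 1)^(1/3)
x₀ = 1.39

x_1 = g(1.390000) = 1.337004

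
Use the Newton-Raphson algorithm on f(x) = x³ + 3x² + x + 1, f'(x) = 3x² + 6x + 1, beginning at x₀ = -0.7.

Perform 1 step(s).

f(x) = x³ + 3x² + x + 1
f'(x) = 3x² + 6x + 1
x₀ = -0.7

Newton-Raphson formula: x_{n+1} = x_n - f(x_n)/f'(x_n)

Iteration 1:
  f(-0.700000) = 1.427000
  f'(-0.700000) = -1.730000
  x_1 = -0.700000 - 1.427000/(-1.730000) = 0.124855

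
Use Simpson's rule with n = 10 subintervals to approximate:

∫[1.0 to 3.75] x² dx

f(x) = x²
a = 1.0, b = 3.75, n = 10
h = (b - a)/n = 0.275000

Simpson's rule: (h/3)[f(x₀) + 4f(x₁) + 2f(x₂) + ... + f(xₙ)]

x_0 = 1.0000, f(x_0) = 1.000000, coefficient = 1
x_1 = 1.2750, f(x_1) = 1.625625, coefficient = 4
x_2 = 1.5500, f(x_2) = 2.402500, coefficient = 2
x_3 = 1.8250, f(x_3) = 3.330625, coefficient = 4
x_4 = 2.1000, f(x_4) = 4.410000, coefficient = 2
x_5 = 2.3750, f(x_5) = 5.640625, coefficient = 4
x_6 = 2.6500, f(x_6) = 7.022500, coefficient = 2
x_7 = 2.9250, f(x_7) = 8.555625, coefficient = 4
x_8 = 3.2000, f(x_8) = 10.240000, coefficient = 2
x_9 = 3.4750, f(x_9) = 12.075625, coefficient = 4
x_10 = 3.7500, f(x_10) = 14.062500, coefficient = 1

I ≈ (0.275000/3) × 188.125000 = 17.244792
Exact value: 17.244792
Error: 0.000000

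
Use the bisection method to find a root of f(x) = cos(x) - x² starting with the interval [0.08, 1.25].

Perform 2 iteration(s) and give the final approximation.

f(x) = cos(x) - x²
Initial interval: [0.08, 1.25]

Iteration 1:
  c_1 = (0.080000 + 1.250000)/2 = 0.665000
  f(c_1) = f(0.665000) = 0.344692
  f(a) × f(c) ≥ 0, new interval: [0.665000, 1.250000]
Iteration 2:
  c_2 = (0.665000 + 1.250000)/2 = 0.957500
  f(c_2) = f(0.957500) = -0.341240
  f(a) × f(c) < 0, new interval: [0.665000, 0.957500]

After 2 iteration(s), the approximation is c_2 = 0.957500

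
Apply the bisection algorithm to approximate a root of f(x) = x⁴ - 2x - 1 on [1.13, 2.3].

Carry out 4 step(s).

f(x) = x⁴ - 2x - 1
Initial interval: [1.13, 2.3]

Iteration 1:
  c_1 = (1.130000 + 2.300000)/2 = 1.715000
  f(c_1) = f(1.715000) = 4.220805
  f(a) × f(c) < 0, new interval: [1.130000, 1.715000]
Iteration 2:
  c_2 = (1.130000 + 1.715000)/2 = 1.422500
  f(c_2) = f(1.422500) = 0.249578
  f(a) × f(c) < 0, new interval: [1.130000, 1.422500]
Iteration 3:
  c_3 = (1.130000 + 1.422500)/2 = 1.276250
  f(c_3) = f(1.276250) = -0.899465
  f(a) × f(c) ≥ 0, new interval: [1.276250, 1.422500]
Iteration 4:
  c_4 = (1.276250 + 1.422500)/2 = 1.349375
  f(c_4) = f(1.349375) = -0.383390
  f(a) × f(c) ≥ 0, new interval: [1.349375, 1.422500]

After 4 iteration(s), the approximation is c_4 = 1.349375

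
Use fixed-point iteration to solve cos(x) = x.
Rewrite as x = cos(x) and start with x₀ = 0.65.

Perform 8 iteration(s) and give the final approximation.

Equation: cos(x) = x
Fixed-point form: x = cos(x)
x₀ = 0.65

x_1 = g(0.650000) = 0.796084
x_2 = g(0.796084) = 0.699511
x_3 = g(0.699511) = 0.765157
x_4 = g(0.765157) = 0.721273
x_5 = g(0.721273) = 0.750965
x_6 = g(0.750965) = 0.731030
x_7 = g(0.731030) = 0.744487
x_8 = g(0.744487) = 0.735436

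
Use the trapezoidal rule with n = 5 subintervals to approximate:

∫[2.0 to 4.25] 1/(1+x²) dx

f(x) = 1/(1+x²)
a = 2.0, b = 4.25, n = 5
h = (b - a)/n = 0.450000

Trapezoidal rule: (h/2)[f(x₀) + 2f(x₁) + 2f(x₂) + ... + f(xₙ)]

x_0 = 2.0000, f(x_0) = 0.200000, coefficient = 1
x_1 = 2.4500, f(x_1) = 0.142806, coefficient = 2
x_2 = 2.9000, f(x_2) = 0.106270, coefficient = 2
x_3 = 3.3500, f(x_3) = 0.081816, coefficient = 2
x_4 = 3.8000, f(x_4) = 0.064767, coefficient = 2
x_5 = 4.2500, f(x_5) = 0.052459, coefficient = 1

I ≈ (0.450000/2) × 1.043777 = 0.234850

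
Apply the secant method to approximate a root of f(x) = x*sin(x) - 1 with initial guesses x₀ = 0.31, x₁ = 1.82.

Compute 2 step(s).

f(x) = x*sin(x) - 1
x₀ = 0.31, x₁ = 1.82

Secant formula: x_{n+1} = x_n - f(x_n)(x_n - x_{n-1})/(f(x_n) - f(x_{n-1}))

Iteration 1:
  f(0.310000) = -0.905432
  f(1.820000) = 0.763779
  x_2 = 1.820000 - 0.763779×(1.820000 - 0.310000)/(0.763779 - (-0.905432))
       = 1.129071
Iteration 2:
  f(1.820000) = 0.763779
  f(1.129071) = 0.020698
  x_3 = 1.129071 - 0.020698×(1.129071 - 1.820000)/(0.020698 - 0.763779)
       = 1.109826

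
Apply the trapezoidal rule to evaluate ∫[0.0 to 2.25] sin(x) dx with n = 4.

f(x) = sin(x)
a = 0.0, b = 2.25, n = 4
h = (b - a)/n = 0.562500

Trapezoidal rule: (h/2)[f(x₀) + 2f(x₁) + 2f(x₂) + ... + f(xₙ)]

x_0 = 0.0000, f(x_0) = 0.000000, coefficient = 1
x_1 = 0.5625, f(x_1) = 0.533303, coefficient = 2
x_2 = 1.1250, f(x_2) = 0.902268, coefficient = 2
x_3 = 1.6875, f(x_3) = 0.993198, coefficient = 2
x_4 = 2.2500, f(x_4) = 0.778073, coefficient = 1

I ≈ (0.562500/2) × 5.635609 = 1.585015
Exact value: 1.628174
Error: 0.043158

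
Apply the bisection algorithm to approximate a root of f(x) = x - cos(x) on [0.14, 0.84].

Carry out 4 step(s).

f(x) = x - cos(x)
Initial interval: [0.14, 0.84]

Iteration 1:
  c_1 = (0.140000 + 0.840000)/2 = 0.490000
  f(c_1) = f(0.490000) = -0.392333
  f(a) × f(c) ≥ 0, new interval: [0.490000, 0.840000]
Iteration 2:
  c_2 = (0.490000 + 0.840000)/2 = 0.665000
  f(c_2) = f(0.665000) = -0.121917
  f(a) × f(c) ≥ 0, new interval: [0.665000, 0.840000]
Iteration 3:
  c_3 = (0.665000 + 0.840000)/2 = 0.752500
  f(c_3) = f(0.752500) = 0.022518
  f(a) × f(c) < 0, new interval: [0.665000, 0.752500]
Iteration 4:
  c_4 = (0.665000 + 0.752500)/2 = 0.708750
  f(c_4) = f(0.708750) = -0.050426
  f(a) × f(c) ≥ 0, new interval: [0.708750, 0.752500]

After 4 iteration(s), the approximation is c_4 = 0.708750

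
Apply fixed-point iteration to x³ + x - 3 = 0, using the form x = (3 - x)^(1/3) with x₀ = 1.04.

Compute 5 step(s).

Equation: x³ + x - 3 = 0
Fixed-point form: x = (3 - x)^(1/3)
x₀ = 1.04

x_1 = g(1.040000) = 1.251465
x_2 = g(1.251465) = 1.204735
x_3 = g(1.204735) = 1.215373
x_4 = g(1.215373) = 1.212967
x_5 = g(1.212967) = 1.213512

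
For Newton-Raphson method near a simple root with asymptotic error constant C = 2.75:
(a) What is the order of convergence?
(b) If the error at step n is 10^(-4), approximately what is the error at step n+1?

(a) Newton-Raphson has quadratic (order 2) convergence near simple roots.
    This means |e_{n+1}| ≈ C|e_n|².

(b) With |e_n| = 10^(-4) and C = 2.75:
    |e_{n+1}| ≈ 2.75 × (10^(-4))² = 2.75 × 10^(-8)

(a) 2 (quadratic); (b) |e_{n+1}| ≈ 2.750e-08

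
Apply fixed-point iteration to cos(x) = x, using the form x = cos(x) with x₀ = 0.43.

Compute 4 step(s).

Equation: cos(x) = x
Fixed-point form: x = cos(x)
x₀ = 0.43

x_1 = g(0.430000) = 0.908966
x_2 = g(0.908966) = 0.614562
x_3 = g(0.614562) = 0.817026
x_4 = g(0.817026) = 0.684393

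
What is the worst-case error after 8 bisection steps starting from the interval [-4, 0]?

Bisection error bound: |error| ≤ (b-a)/2^n
|error| ≤ (0 - (-4))/2^8 = 4/2^8
|error| ≤ 0.0156250000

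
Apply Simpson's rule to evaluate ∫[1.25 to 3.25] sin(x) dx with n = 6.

f(x) = sin(x)
a = 1.25, b = 3.25, n = 6
h = (b - a)/n = 0.333333

Simpson's rule: (h/3)[f(x₀) + 4f(x₁) + 2f(x₂) + ... + f(xₙ)]

x_0 = 1.2500, f(x_0) = 0.948985, coefficient = 1
x_1 = 1.5833, f(x_1) = 0.999921, coefficient = 4
x_2 = 1.9167, f(x_2) = 0.940781, coefficient = 2
x_3 = 2.2500, f(x_3) = 0.778073, coefficient = 4
x_4 = 2.5833, f(x_4) = 0.529711, coefficient = 2
x_5 = 2.9167, f(x_5) = 0.223034, coefficient = 4
x_6 = 3.2500, f(x_6) = -0.108195, coefficient = 1

I ≈ (0.333333/3) × 11.785887 = 1.309543
Exact value: 1.309452
Error: 0.000091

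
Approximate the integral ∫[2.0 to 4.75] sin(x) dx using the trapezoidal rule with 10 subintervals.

f(x) = sin(x)
a = 2.0, b = 4.75, n = 10
h = (b - a)/n = 0.275000

Trapezoidal rule: (h/2)[f(x₀) + 2f(x₁) + 2f(x₂) + ... + f(xₙ)]

x_0 = 2.0000, f(x_0) = 0.909297, coefficient = 1
x_1 = 2.2750, f(x_1) = 0.762127, coefficient = 2
x_2 = 2.5500, f(x_2) = 0.557684, coefficient = 2
x_3 = 2.8250, f(x_3) = 0.311330, coefficient = 2
x_4 = 3.1000, f(x_4) = 0.041581, coefficient = 2
x_5 = 3.3750, f(x_5) = -0.231294, coefficient = 2
x_6 = 3.6500, f(x_6) = -0.486787, coefficient = 2
x_7 = 3.9250, f(x_7) = -0.705698, coefficient = 2
x_8 = 4.2000, f(x_8) = -0.871576, coefficient = 2
x_9 = 4.4750, f(x_9) = -0.971955, coefficient = 2
x_10 = 4.7500, f(x_10) = -0.999293, coefficient = 1

I ≈ (0.275000/2) × -3.279170 = -0.450886
Exact value: -0.453749
Error: 0.002863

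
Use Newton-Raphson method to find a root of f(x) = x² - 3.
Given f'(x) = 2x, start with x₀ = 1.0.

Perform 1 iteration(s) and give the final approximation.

f(x) = x² - 3
f'(x) = 2x
x₀ = 1.0

Newton-Raphson formula: x_{n+1} = x_n - f(x_n)/f'(x_n)

Iteration 1:
  f(1.000000) = -2.000000
  f'(1.000000) = 2.000000
  x_1 = 1.000000 - (-2.000000)/2.000000 = 2.000000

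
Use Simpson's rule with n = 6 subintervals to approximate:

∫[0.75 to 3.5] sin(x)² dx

f(x) = sin(x)²
a = 0.75, b = 3.5, n = 6
h = (b - a)/n = 0.458333

Simpson's rule: (h/3)[f(x₀) + 4f(x₁) + 2f(x₂) + ... + f(xₙ)]

x_0 = 0.7500, f(x_0) = 0.464631, coefficient = 1
x_1 = 1.2083, f(x_1) = 0.874274, coefficient = 4
x_2 = 1.6667, f(x_2) = 0.990837, coefficient = 2
x_3 = 2.1250, f(x_3) = 0.723044, coefficient = 4
x_4 = 2.5833, f(x_4) = 0.280593, coefficient = 2
x_5 = 3.0417, f(x_5) = 0.009952, coefficient = 4
x_6 = 3.5000, f(x_6) = 0.123049, coefficient = 1

I ≈ (0.458333/3) × 9.559621 = 1.460498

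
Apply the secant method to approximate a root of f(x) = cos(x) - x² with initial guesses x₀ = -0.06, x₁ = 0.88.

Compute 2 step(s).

f(x) = cos(x) - x²
x₀ = -0.06, x₁ = 0.88

Secant formula: x_{n+1} = x_n - f(x_n)(x_n - x_{n-1})/(f(x_n) - f(x_{n-1}))

Iteration 1:
  f(-0.060000) = 0.994601
  f(0.880000) = -0.137249
  x_2 = 0.880000 - (-0.137249)×(0.880000 - (-0.060000))/(-0.137249 - 0.994601)
       = 0.766015
Iteration 2:
  f(0.880000) = -0.137249
  f(0.766015) = 0.133900
  x_3 = 0.766015 - 0.133900×(0.766015 - 0.880000)/(0.133900 - (-0.137249))
       = 0.822304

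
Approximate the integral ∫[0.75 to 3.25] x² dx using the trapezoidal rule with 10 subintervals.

f(x) = x²
a = 0.75, b = 3.25, n = 10
h = (b - a)/n = 0.250000

Trapezoidal rule: (h/2)[f(x₀) + 2f(x₁) + 2f(x₂) + ... + f(xₙ)]

x_0 = 0.7500, f(x_0) = 0.562500, coefficient = 1
x_1 = 1.0000, f(x_1) = 1.000000, coefficient = 2
x_2 = 1.2500, f(x_2) = 1.562500, coefficient = 2
x_3 = 1.5000, f(x_3) = 2.250000, coefficient = 2
x_4 = 1.7500, f(x_4) = 3.062500, coefficient = 2
x_5 = 2.0000, f(x_5) = 4.000000, coefficient = 2
x_6 = 2.2500, f(x_6) = 5.062500, coefficient = 2
x_7 = 2.5000, f(x_7) = 6.250000, coefficient = 2
x_8 = 2.7500, f(x_8) = 7.562500, coefficient = 2
x_9 = 3.0000, f(x_9) = 9.000000, coefficient = 2
x_10 = 3.2500, f(x_10) = 10.562500, coefficient = 1

I ≈ (0.250000/2) × 90.625000 = 11.328125
Exact value: 11.302083
Error: 0.026042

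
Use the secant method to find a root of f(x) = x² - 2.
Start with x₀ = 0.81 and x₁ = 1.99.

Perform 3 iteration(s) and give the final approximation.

f(x) = x² - 2
x₀ = 0.81, x₁ = 1.99

Secant formula: x_{n+1} = x_n - f(x_n)(x_n - x_{n-1})/(f(x_n) - f(x_{n-1}))

Iteration 1:
  f(0.810000) = -1.343900
  f(1.990000) = 1.960100
  x_2 = 1.990000 - 1.960100×(1.990000 - 0.810000)/(1.960100 - (-1.343900))
       = 1.289964
Iteration 2:
  f(1.990000) = 1.960100
  f(1.289964) = -0.335992
  x_3 = 1.289964 - (-0.335992)×(1.289964 - 1.990000)/(-0.335992 - 1.960100)
       = 1.392402
Iteration 3:
  f(1.289964) = -0.335992
  f(1.392402) = -0.061217
  x_4 = 1.392402 - (-0.061217)×(1.392402 - 1.289964)/(-0.061217 - (-0.335992))
       = 1.415224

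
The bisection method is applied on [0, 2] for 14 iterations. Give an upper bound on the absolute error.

Bisection error bound: |error| ≤ (b-a)/2^n
|error| ≤ (2 - 0)/2^14 = 2/2^14
|error| ≤ 0.0001220703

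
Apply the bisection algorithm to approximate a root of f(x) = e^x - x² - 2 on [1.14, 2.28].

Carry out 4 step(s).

f(x) = e^x - x² - 2
Initial interval: [1.14, 2.28]

Iteration 1:
  c_1 = (1.140000 + 2.280000)/2 = 1.710000
  f(c_1) = f(1.710000) = 0.604861
  f(a) × f(c) < 0, new interval: [1.140000, 1.710000]
Iteration 2:
  c_2 = (1.140000 + 1.710000)/2 = 1.425000
  f(c_2) = f(1.425000) = 0.127233
  f(a) × f(c) < 0, new interval: [1.140000, 1.425000]
Iteration 3:
  c_3 = (1.140000 + 1.425000)/2 = 1.282500
  f(c_3) = f(1.282500) = -0.039164
  f(a) × f(c) ≥ 0, new interval: [1.282500, 1.425000]
Iteration 4:
  c_4 = (1.282500 + 1.425000)/2 = 1.353750
  f(c_4) = f(1.353750) = 0.039279
  f(a) × f(c) < 0, new interval: [1.282500, 1.353750]

After 4 iteration(s), the approximation is c_4 = 1.353750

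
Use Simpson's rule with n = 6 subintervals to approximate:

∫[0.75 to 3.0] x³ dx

f(x) = x³
a = 0.75, b = 3.0, n = 6
h = (b - a)/n = 0.375000

Simpson's rule: (h/3)[f(x₀) + 4f(x₁) + 2f(x₂) + ... + f(xₙ)]

x_0 = 0.7500, f(x_0) = 0.421875, coefficient = 1
x_1 = 1.1250, f(x_1) = 1.423828, coefficient = 4
x_2 = 1.5000, f(x_2) = 3.375000, coefficient = 2
x_3 = 1.8750, f(x_3) = 6.591797, coefficient = 4
x_4 = 2.2500, f(x_4) = 11.390625, coefficient = 2
x_5 = 2.6250, f(x_5) = 18.087891, coefficient = 4
x_6 = 3.0000, f(x_6) = 27.000000, coefficient = 1

I ≈ (0.375000/3) × 161.367188 = 20.170898
Exact value: 20.170898
Error: 0.000000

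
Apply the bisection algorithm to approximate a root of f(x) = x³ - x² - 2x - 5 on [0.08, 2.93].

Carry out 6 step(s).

f(x) = x³ - x² - 2x - 5
Initial interval: [0.08, 2.93]

Iteration 1:
  c_1 = (0.080000 + 2.930000)/2 = 1.505000
  f(c_1) = f(1.505000) = -6.866162
  f(a) × f(c) ≥ 0, new interval: [1.505000, 2.930000]
Iteration 2:
  c_2 = (1.505000 + 2.930000)/2 = 2.217500
  f(c_2) = f(2.217500) = -3.448180
  f(a) × f(c) ≥ 0, new interval: [2.217500, 2.930000]
Iteration 3:
  c_3 = (2.217500 + 2.930000)/2 = 2.573750
  f(c_3) = f(2.573750) = 0.277318
  f(a) × f(c) < 0, new interval: [2.217500, 2.573750]
Iteration 4:
  c_4 = (2.217500 + 2.573750)/2 = 2.395625
  f(c_4) = f(2.395625) = -1.781731
  f(a) × f(c) ≥ 0, new interval: [2.395625, 2.573750]
Iteration 5:
  c_5 = (2.395625 + 2.573750)/2 = 2.484688
  f(c_5) = f(2.484688) = -0.803401
  f(a) × f(c) ≥ 0, new interval: [2.484688, 2.573750]
Iteration 6:
  c_6 = (2.484688 + 2.573750)/2 = 2.529219
  f(c_6) = f(2.529219) = -0.276105
  f(a) × f(c) ≥ 0, new interval: [2.529219, 2.573750]

After 6 iteration(s), the approximation is c_6 = 2.529219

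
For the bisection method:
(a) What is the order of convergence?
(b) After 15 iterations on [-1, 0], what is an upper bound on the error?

(a) Bisection has linear (order 1) convergence; the error is halved each step.

(b) Error bound = (b-a)/2^n = (0 - (-1))/2^{15}
    = 1/2^{15}

(a) 1 (linear); (b) error ≤ 3.05e-05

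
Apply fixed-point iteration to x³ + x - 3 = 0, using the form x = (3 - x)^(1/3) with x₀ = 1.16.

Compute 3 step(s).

Equation: x³ + x - 3 = 0
Fixed-point form: x = (3 - x)^(1/3)
x₀ = 1.16

x_1 = g(1.160000) = 1.225385
x_2 = g(1.225385) = 1.210695
x_3 = g(1.210695) = 1.214026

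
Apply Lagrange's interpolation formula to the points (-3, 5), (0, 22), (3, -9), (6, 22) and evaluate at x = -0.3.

Lagrange interpolation formula:
P(x) = Σ yᵢ × Lᵢ(x)
where Lᵢ(x) = Π_{j≠i} (x - xⱼ)/(xᵢ - xⱼ)

L_0(-0.3) = (-0.3 - 0)/(-3 - 0) × (-0.3 - 3)/(-3 - 3) × (-0.3 - 6)/(-3 - 6) = 0.038500
L_1(-0.3) = (-0.3 - (-3))/(0 - (-3)) × (-0.3 - 3)/(0 - 3) × (-0.3 - 6)/(0 - 6) = 1.039500
L_2(-0.3) = (-0.3 - (-3))/(3 - (-3)) × (-0.3 - 0)/(3 - 0) × (-0.3 - 6)/(3 - 6) = -0.094500
L_3(-0.3) = (-0.3 - (-3))/(6 - (-3)) × (-0.3 - 0)/(6 - 0) × (-0.3 - 3)/(6 - 3) = 0.016500

P(-0.3) = 5×L_0(-0.3) + 22×L_1(-0.3) + (-9)×L_2(-0.3) + 22×L_3(-0.3)
P(-0.3) = 24.275000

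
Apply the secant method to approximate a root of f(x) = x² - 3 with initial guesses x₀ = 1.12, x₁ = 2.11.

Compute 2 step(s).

f(x) = x² - 3
x₀ = 1.12, x₁ = 2.11

Secant formula: x_{n+1} = x_n - f(x_n)(x_n - x_{n-1})/(f(x_n) - f(x_{n-1}))

Iteration 1:
  f(1.120000) = -1.745600
  f(2.110000) = 1.452100
  x_2 = 2.110000 - 1.452100×(2.110000 - 1.120000)/(1.452100 - (-1.745600))
       = 1.660433
Iteration 2:
  f(2.110000) = 1.452100
  f(1.660433) = -0.242961
  x_3 = 1.660433 - (-0.242961)×(1.660433 - 2.110000)/(-0.242961 - 1.452100)
       = 1.724872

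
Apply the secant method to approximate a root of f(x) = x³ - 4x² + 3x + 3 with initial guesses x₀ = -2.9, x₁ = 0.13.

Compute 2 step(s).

f(x) = x³ - 4x² + 3x + 3
x₀ = -2.9, x₁ = 0.13

Secant formula: x_{n+1} = x_n - f(x_n)(x_n - x_{n-1})/(f(x_n) - f(x_{n-1}))

Iteration 1:
  f(-2.900000) = -63.729000
  f(0.130000) = 3.324597
  x_2 = 0.130000 - 3.324597×(0.130000 - (-2.900000))/(3.324597 - (-63.729000))
       = -0.020231
Iteration 2:
  f(0.130000) = 3.324597
  f(-0.020231) = 2.937662
  x_3 = -0.020231 - 2.937662×(-0.020231 - 0.130000)/(2.937662 - 3.324597)
       = -1.160803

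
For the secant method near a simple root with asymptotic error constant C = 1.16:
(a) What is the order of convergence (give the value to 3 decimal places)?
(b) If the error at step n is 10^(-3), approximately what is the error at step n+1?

(a) Secant method has superlinear convergence with order φ = (1+√5)/2 ≈ 1.618.
    This means |e_{n+1}| ≈ C|e_n|^1.618.

(b) With |e_n| = 10^(-3) and C = 1.16:
    |e_{n+1}| ≈ 1.16 × (10^(-3))^1.618 = 1.16 × 10^(-4.85)

(a) ≈ 1.618 (golden ratio); (b) |e_{n+1}| ≈ 1.623e-05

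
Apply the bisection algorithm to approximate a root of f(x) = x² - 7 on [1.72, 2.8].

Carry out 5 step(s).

f(x) = x² - 7
Initial interval: [1.72, 2.8]

Iteration 1:
  c_1 = (1.720000 + 2.800000)/2 = 2.260000
  f(c_1) = f(2.260000) = -1.892400
  f(a) × f(c) ≥ 0, new interval: [2.260000, 2.800000]
Iteration 2:
  c_2 = (2.260000 + 2.800000)/2 = 2.530000
  f(c_2) = f(2.530000) = -0.599100
  f(a) × f(c) ≥ 0, new interval: [2.530000, 2.800000]
Iteration 3:
  c_3 = (2.530000 + 2.800000)/2 = 2.665000
  f(c_3) = f(2.665000) = 0.102225
  f(a) × f(c) < 0, new interval: [2.530000, 2.665000]
Iteration 4:
  c_4 = (2.530000 + 2.665000)/2 = 2.597500
  f(c_4) = f(2.597500) = -0.252994
  f(a) × f(c) ≥ 0, new interval: [2.597500, 2.665000]
Iteration 5:
  c_5 = (2.597500 + 2.665000)/2 = 2.631250
  f(c_5) = f(2.631250) = -0.076523
  f(a) × f(c) ≥ 0, new interval: [2.631250, 2.665000]

After 5 iteration(s), the approximation is c_5 = 2.631250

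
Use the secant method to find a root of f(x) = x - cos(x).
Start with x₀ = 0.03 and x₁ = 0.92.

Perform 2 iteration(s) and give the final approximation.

f(x) = x - cos(x)
x₀ = 0.03, x₁ = 0.92

Secant formula: x_{n+1} = x_n - f(x_n)(x_n - x_{n-1})/(f(x_n) - f(x_{n-1}))

Iteration 1:
  f(0.030000) = -0.969550
  f(0.920000) = 0.314180
  x_2 = 0.920000 - 0.314180×(0.920000 - 0.030000)/(0.314180 - (-0.969550))
       = 0.702182
Iteration 2:
  f(0.920000) = 0.314180
  f(0.702182) = -0.061253
  x_3 = 0.702182 - (-0.061253)×(0.702182 - 0.920000)/(-0.061253 - 0.314180)
       = 0.737719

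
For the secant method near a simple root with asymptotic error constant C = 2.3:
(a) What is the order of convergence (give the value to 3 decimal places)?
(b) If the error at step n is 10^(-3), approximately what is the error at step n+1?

(a) Secant method has superlinear convergence with order φ = (1+√5)/2 ≈ 1.618.
    This means |e_{n+1}| ≈ C|e_n|^1.618.

(b) With |e_n| = 10^(-3) and C = 2.3:
    |e_{n+1}| ≈ 2.3 × (10^(-3))^1.618 = 2.3 × 10^(-4.85)

(a) ≈ 1.618 (golden ratio); (b) |e_{n+1}| ≈ 3.218e-05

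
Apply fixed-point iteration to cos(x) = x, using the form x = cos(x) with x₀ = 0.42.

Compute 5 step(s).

Equation: cos(x) = x
Fixed-point form: x = cos(x)
x₀ = 0.42

x_1 = g(0.420000) = 0.913089
x_2 = g(0.913089) = 0.611304
x_3 = g(0.611304) = 0.818900
x_4 = g(0.818900) = 0.683025
x_5 = g(0.683025) = 0.775667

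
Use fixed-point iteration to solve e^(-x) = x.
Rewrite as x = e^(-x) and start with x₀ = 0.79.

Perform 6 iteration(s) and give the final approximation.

Equation: e^(-x) = x
Fixed-point form: x = e^(-x)
x₀ = 0.79

x_1 = g(0.790000) = 0.453845
x_2 = g(0.453845) = 0.635181
x_3 = g(0.635181) = 0.529839
x_4 = g(0.529839) = 0.588699
x_5 = g(0.588699) = 0.555049
x_6 = g(0.555049) = 0.574044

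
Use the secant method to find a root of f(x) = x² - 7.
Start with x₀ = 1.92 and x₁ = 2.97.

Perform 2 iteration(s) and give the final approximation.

f(x) = x² - 7
x₀ = 1.92, x₁ = 2.97

Secant formula: x_{n+1} = x_n - f(x_n)(x_n - x_{n-1})/(f(x_n) - f(x_{n-1}))

Iteration 1:
  f(1.920000) = -3.313600
  f(2.970000) = 1.820900
  x_2 = 2.970000 - 1.820900×(2.970000 - 1.920000)/(1.820900 - (-3.313600))
       = 2.597628
Iteration 2:
  f(2.970000) = 1.820900
  f(2.597628) = -0.252330
  x_3 = 2.597628 - (-0.252330)×(2.597628 - 2.970000)/(-0.252330 - 1.820900)
       = 2.642949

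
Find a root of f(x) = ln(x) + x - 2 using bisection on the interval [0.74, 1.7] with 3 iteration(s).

f(x) = ln(x) + x - 2
Initial interval: [0.74, 1.7]

Iteration 1:
  c_1 = (0.740000 + 1.700000)/2 = 1.220000
  f(c_1) = f(1.220000) = -0.581149
  f(a) × f(c) ≥ 0, new interval: [1.220000, 1.700000]
Iteration 2:
  c_2 = (1.220000 + 1.700000)/2 = 1.460000
  f(c_2) = f(1.460000) = -0.161564
  f(a) × f(c) ≥ 0, new interval: [1.460000, 1.700000]
Iteration 3:
  c_3 = (1.460000 + 1.700000)/2 = 1.580000
  f(c_3) = f(1.580000) = 0.037425
  f(a) × f(c) < 0, new interval: [1.460000, 1.580000]

After 3 iteration(s), the approximation is c_3 = 1.580000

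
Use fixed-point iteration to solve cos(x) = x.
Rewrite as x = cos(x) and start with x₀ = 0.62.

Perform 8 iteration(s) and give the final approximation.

Equation: cos(x) = x
Fixed-point form: x = cos(x)
x₀ = 0.62

x_1 = g(0.620000) = 0.813878
x_2 = g(0.813878) = 0.686684
x_3 = g(0.686684) = 0.773352
x_4 = g(0.773352) = 0.715573
x_5 = g(0.715573) = 0.754718
x_6 = g(0.754718) = 0.728465
x_7 = g(0.728465) = 0.746197
x_8 = g(0.746197) = 0.734276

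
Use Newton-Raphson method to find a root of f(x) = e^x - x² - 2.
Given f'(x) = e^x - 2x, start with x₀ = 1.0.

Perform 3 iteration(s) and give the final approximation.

f(x) = e^x - x² - 2
f'(x) = e^x - 2x
x₀ = 1.0

Newton-Raphson formula: x_{n+1} = x_n - f(x_n)/f'(x_n)

Iteration 1:
  f(1.000000) = -0.281718
  f'(1.000000) = 0.718282
  x_1 = 1.000000 - (-0.281718)/0.718282 = 1.392211
Iteration 2:
  f(1.392211) = 0.085485
  f'(1.392211) = 1.239315
  x_2 = 1.392211 - 0.085485/1.239315 = 1.323233
Iteration 3:
  f(1.323233) = 0.004598
  f'(1.323233) = 1.109078
  x_3 = 1.323233 - 0.004598/1.109078 = 1.319087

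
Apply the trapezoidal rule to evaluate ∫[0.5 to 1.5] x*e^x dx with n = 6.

f(x) = x*e^x
a = 0.5, b = 1.5, n = 6
h = (b - a)/n = 0.166667

Trapezoidal rule: (h/2)[f(x₀) + 2f(x₁) + 2f(x₂) + ... + f(xₙ)]

x_0 = 0.5000, f(x_0) = 0.824361, coefficient = 1
x_1 = 0.6667, f(x_1) = 1.298489, coefficient = 2
x_2 = 0.8333, f(x_2) = 1.917480, coefficient = 2
x_3 = 1.0000, f(x_3) = 2.718282, coefficient = 2
x_4 = 1.1667, f(x_4) = 3.746482, coefficient = 2
x_5 = 1.3333, f(x_5) = 5.058224, coefficient = 2
x_6 = 1.5000, f(x_6) = 6.722534, coefficient = 1

I ≈ (0.166667/2) × 37.024809 = 3.085401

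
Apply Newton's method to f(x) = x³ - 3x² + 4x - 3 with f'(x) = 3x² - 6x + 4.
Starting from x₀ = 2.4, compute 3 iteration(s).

f(x) = x³ - 3x² + 4x - 3
f'(x) = 3x² - 6x + 4
x₀ = 2.4

Newton-Raphson formula: x_{n+1} = x_n - f(x_n)/f'(x_n)

Iteration 1:
  f(2.400000) = 3.144000
  f'(2.400000) = 6.880000
  x_1 = 2.400000 - 3.144000/6.880000 = 1.943023
Iteration 2:
  f(1.943023) = 0.781647
  f'(1.943023) = 3.667879
  x_2 = 1.943023 - 0.781647/3.667879 = 1.729917
Iteration 3:
  f(1.729917) = 0.118802
  f'(1.729917) = 2.598337
  x_3 = 1.729917 - 0.118802/2.598337 = 1.684195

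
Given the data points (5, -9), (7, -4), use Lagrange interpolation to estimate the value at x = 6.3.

Lagrange interpolation formula:
P(x) = Σ yᵢ × Lᵢ(x)
where Lᵢ(x) = Π_{j≠i} (x - xⱼ)/(xᵢ - xⱼ)

L_0(6.3) = (6.3 - 7)/(5 - 7) = 0.350000
L_1(6.3) = (6.3 - 5)/(7 - 5) = 0.650000

P(6.3) = (-9)×L_0(6.3) + (-4)×L_1(6.3)
P(6.3) = -5.750000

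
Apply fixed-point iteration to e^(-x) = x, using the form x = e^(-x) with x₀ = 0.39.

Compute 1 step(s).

Equation: e^(-x) = x
Fixed-point form: x = e^(-x)
x₀ = 0.39

x_1 = g(0.390000) = 0.677057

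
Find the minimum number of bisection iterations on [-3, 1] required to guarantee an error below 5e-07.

We need (b-a)/2^n ≤ 5e-07
(1 - (-3))/2^n ≤ 5e-07
4/2^n ≤ 5e-07
2^n ≥ 8000000
n ≥ log₂(8000000) = 22.93
n ≥ 23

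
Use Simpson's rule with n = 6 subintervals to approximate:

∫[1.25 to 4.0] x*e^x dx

f(x) = x*e^x
a = 1.25, b = 4.0, n = 6
h = (b - a)/n = 0.458333

Simpson's rule: (h/3)[f(x₀) + 4f(x₁) + 2f(x₂) + ... + f(xₙ)]

x_0 = 1.2500, f(x_0) = 4.362929, coefficient = 1
x_1 = 1.7083, f(x_1) = 9.429580, coefficient = 4
x_2 = 2.1667, f(x_2) = 18.913133, coefficient = 2
x_3 = 2.6250, f(x_3) = 36.237007, coefficient = 4
x_4 = 3.0833, f(x_4) = 67.312409, coefficient = 2
x_5 = 3.5417, f(x_5) = 122.273959, coefficient = 4
x_6 = 4.0000, f(x_6) = 218.392600, coefficient = 1

I ≈ (0.458333/3) × 1066.968798 = 163.009122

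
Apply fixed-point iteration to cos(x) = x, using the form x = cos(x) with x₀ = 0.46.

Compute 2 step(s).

Equation: cos(x) = x
Fixed-point form: x = cos(x)
x₀ = 0.46

x_1 = g(0.460000) = 0.896052
x_2 = g(0.896052) = 0.624697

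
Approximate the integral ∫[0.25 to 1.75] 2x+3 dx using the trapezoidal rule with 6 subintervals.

f(x) = 2x+3
a = 0.25, b = 1.75, n = 6
h = (b - a)/n = 0.250000

Trapezoidal rule: (h/2)[f(x₀) + 2f(x₁) + 2f(x₂) + ... + f(xₙ)]

x_0 = 0.2500, f(x_0) = 3.500000, coefficient = 1
x_1 = 0.5000, f(x_1) = 4.000000, coefficient = 2
x_2 = 0.7500, f(x_2) = 4.500000, coefficient = 2
x_3 = 1.0000, f(x_3) = 5.000000, coefficient = 2
x_4 = 1.2500, f(x_4) = 5.500000, coefficient = 2
x_5 = 1.5000, f(x_5) = 6.000000, coefficient = 2
x_6 = 1.7500, f(x_6) = 6.500000, coefficient = 1

I ≈ (0.250000/2) × 60.000000 = 7.500000
Exact value: 7.500000
Error: 0.000000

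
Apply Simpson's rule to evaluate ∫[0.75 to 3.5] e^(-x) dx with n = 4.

f(x) = e^(-x)
a = 0.75, b = 3.5, n = 4
h = (b - a)/n = 0.687500

Simpson's rule: (h/3)[f(x₀) + 4f(x₁) + 2f(x₂) + ... + f(xₙ)]

x_0 = 0.7500, f(x_0) = 0.472367, coefficient = 1
x_1 = 1.4375, f(x_1) = 0.237521, coefficient = 4
x_2 = 2.1250, f(x_2) = 0.119433, coefficient = 2
x_3 = 2.8125, f(x_3) = 0.060055, coefficient = 4
x_4 = 3.5000, f(x_4) = 0.030197, coefficient = 1

I ≈ (0.687500/3) × 1.931732 = 0.442689
Exact value: 0.442169
Error: 0.000519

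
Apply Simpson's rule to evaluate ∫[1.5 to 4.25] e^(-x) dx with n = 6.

f(x) = e^(-x)
a = 1.5, b = 4.25, n = 6
h = (b - a)/n = 0.458333

Simpson's rule: (h/3)[f(x₀) + 4f(x₁) + 2f(x₂) + ... + f(xₙ)]

x_0 = 1.5000, f(x_0) = 0.223130, coefficient = 1
x_1 = 1.9583, f(x_1) = 0.141093, coefficient = 4
x_2 = 2.4167, f(x_2) = 0.089219, coefficient = 2
x_3 = 2.8750, f(x_3) = 0.056416, coefficient = 4
x_4 = 3.3333, f(x_4) = 0.035674, coefficient = 2
x_5 = 3.7917, f(x_5) = 0.022558, coefficient = 4
x_6 = 4.2500, f(x_6) = 0.014264, coefficient = 1

I ≈ (0.458333/3) × 1.367449 = 0.208916
Exact value: 0.208866
Error: 0.000050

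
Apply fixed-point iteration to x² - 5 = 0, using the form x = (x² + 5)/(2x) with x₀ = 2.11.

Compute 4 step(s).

Equation: x² - 5 = 0
Fixed-point form: x = (x² + 5)/(2x)
x₀ = 2.11

x_1 = g(2.110000) = 2.239834
x_2 = g(2.239834) = 2.236071
x_3 = g(2.236071) = 2.236068
x_4 = g(2.236068) = 2.236068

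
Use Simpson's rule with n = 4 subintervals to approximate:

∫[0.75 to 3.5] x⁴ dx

f(x) = x⁴
a = 0.75, b = 3.5, n = 4
h = (b - a)/n = 0.687500

Simpson's rule: (h/3)[f(x₀) + 4f(x₁) + 2f(x₂) + ... + f(xₙ)]

x_0 = 0.7500, f(x_0) = 0.316406, coefficient = 1
x_1 = 1.4375, f(x_1) = 4.270035, coefficient = 4
x_2 = 2.1250, f(x_2) = 20.390869, coefficient = 2
x_3 = 2.8125, f(x_3) = 62.570572, coefficient = 4
x_4 = 3.5000, f(x_4) = 150.062500, coefficient = 1

I ≈ (0.687500/3) × 458.523071 = 105.078204
Exact value: 104.996289
Error: 0.081915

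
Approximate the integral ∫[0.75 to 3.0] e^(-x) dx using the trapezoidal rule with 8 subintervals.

f(x) = e^(-x)
a = 0.75, b = 3.0, n = 8
h = (b - a)/n = 0.281250

Trapezoidal rule: (h/2)[f(x₀) + 2f(x₁) + 2f(x₂) + ... + f(xₙ)]

x_0 = 0.7500, f(x_0) = 0.472367, coefficient = 1
x_1 = 1.0312, f(x_1) = 0.356561, coefficient = 2
x_2 = 1.3125, f(x_2) = 0.269146, coefficient = 2
x_3 = 1.5938, f(x_3) = 0.203162, coefficient = 2
x_4 = 1.8750, f(x_4) = 0.153355, coefficient = 2
x_5 = 2.1562, f(x_5) = 0.115758, coefficient = 2
x_6 = 2.4375, f(x_6) = 0.087379, coefficient = 2
x_7 = 2.7188, f(x_7) = 0.065957, coefficient = 2
x_8 = 3.0000, f(x_8) = 0.049787, coefficient = 1

I ≈ (0.281250/2) × 3.024792 = 0.425361
Exact value: 0.422579
Error: 0.002782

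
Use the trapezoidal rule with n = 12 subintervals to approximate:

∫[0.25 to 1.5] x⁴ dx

f(x) = x⁴
a = 0.25, b = 1.5, n = 12
h = (b - a)/n = 0.104167

Trapezoidal rule: (h/2)[f(x₀) + 2f(x₁) + 2f(x₂) + ... + f(xₙ)]

x_0 = 0.2500, f(x_0) = 0.003906, coefficient = 1
x_1 = 0.3542, f(x_1) = 0.015734, coefficient = 2
x_2 = 0.4583, f(x_2) = 0.044129, coefficient = 2
x_3 = 0.5625, f(x_3) = 0.100113, coefficient = 2
x_4 = 0.6667, f(x_4) = 0.197531, coefficient = 2
x_5 = 0.7708, f(x_5) = 0.353055, coefficient = 2
x_6 = 0.8750, f(x_6) = 0.586182, coefficient = 2
x_7 = 0.9792, f(x_7) = 0.919235, coefficient = 2
x_8 = 1.0833, f(x_8) = 1.377363, coefficient = 2
x_9 = 1.1875, f(x_9) = 1.988541, coefficient = 2
x_10 = 1.2917, f(x_10) = 2.783568, coefficient = 2
x_11 = 1.3958, f(x_11) = 3.796070, coefficient = 2
x_12 = 1.5000, f(x_12) = 5.062500, coefficient = 1

I ≈ (0.104167/2) × 29.389446 = 1.530700
Exact value: 1.518555
Error: 0.012146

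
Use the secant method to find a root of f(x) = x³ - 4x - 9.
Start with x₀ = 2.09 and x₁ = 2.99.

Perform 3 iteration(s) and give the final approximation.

f(x) = x³ - 4x - 9
x₀ = 2.09, x₁ = 2.99

Secant formula: x_{n+1} = x_n - f(x_n)(x_n - x_{n-1})/(f(x_n) - f(x_{n-1}))

Iteration 1:
  f(2.090000) = -8.230671
  f(2.990000) = 5.770899
  x_2 = 2.990000 - 5.770899×(2.990000 - 2.090000)/(5.770899 - (-8.230671))
       = 2.619055
Iteration 2:
  f(2.990000) = 5.770899
  f(2.619055) = -1.510942
  x_3 = 2.619055 - (-1.510942)×(2.619055 - 2.990000)/(-1.510942 - 5.770899)
       = 2.696024
Iteration 3:
  f(2.619055) = -1.510942
  f(2.696024) = -0.187919
  x_4 = 2.696024 - (-0.187919)×(2.696024 - 2.619055)/(-0.187919 - (-1.510942))
       = 2.706957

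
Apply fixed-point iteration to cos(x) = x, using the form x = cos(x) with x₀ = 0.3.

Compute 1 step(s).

Equation: cos(x) = x
Fixed-point form: x = cos(x)
x₀ = 0.3

x_1 = g(0.300000) = 0.955336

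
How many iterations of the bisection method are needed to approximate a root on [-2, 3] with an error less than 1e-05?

We need (b-a)/2^n ≤ 1e-05
(3 - (-2))/2^n ≤ 1e-05
5/2^n ≤ 1e-05
2^n ≥ 500000
n ≥ log₂(500000) = 18.93
n ≥ 19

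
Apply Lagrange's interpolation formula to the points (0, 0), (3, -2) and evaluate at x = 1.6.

Lagrange interpolation formula:
P(x) = Σ yᵢ × Lᵢ(x)
where Lᵢ(x) = Π_{j≠i} (x - xⱼ)/(xᵢ - xⱼ)

L_0(1.6) = (1.6 - 3)/(0 - 3) = 0.466667
L_1(1.6) = (1.6 - 0)/(3 - 0) = 0.533333

P(1.6) = 0×L_0(1.6) + (-2)×L_1(1.6)
P(1.6) = -1.066667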